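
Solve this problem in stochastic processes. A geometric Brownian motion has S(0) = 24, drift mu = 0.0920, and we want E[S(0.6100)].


E[S(t)] = S(0) * exp(mu * t)
= 24 * exp(0.0920 * 0.6100)
= 24 * 1.0577
= 25.3854

25.3854


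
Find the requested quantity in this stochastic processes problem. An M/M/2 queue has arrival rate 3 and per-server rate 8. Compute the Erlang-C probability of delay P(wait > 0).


a = lambda/mu = 0.3750
rho = a/c = 0.1875
Erlang-C formula applied:
C(c,a) = 0.0592

0.0592


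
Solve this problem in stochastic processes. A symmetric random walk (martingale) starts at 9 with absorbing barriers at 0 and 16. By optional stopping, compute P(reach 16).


By optional stopping theorem: E(M at tau) = M(0) = 9
P(hit 16)*16 + P(hit 0)*0 = 9
P(hit 16) = (9 - 0)/(16 - 0) = 9/16 = 0.5625

0.5625


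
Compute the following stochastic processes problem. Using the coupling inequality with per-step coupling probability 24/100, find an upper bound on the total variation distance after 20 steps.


TV distance bound <= (1-delta)^n
= (1 - 0.2400)^20
= 0.7600^20
= 0.0041

0.0041


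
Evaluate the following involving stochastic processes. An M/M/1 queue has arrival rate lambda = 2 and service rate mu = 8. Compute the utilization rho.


rho = lambda/mu
= 2/8
= 0.2500

0.2500


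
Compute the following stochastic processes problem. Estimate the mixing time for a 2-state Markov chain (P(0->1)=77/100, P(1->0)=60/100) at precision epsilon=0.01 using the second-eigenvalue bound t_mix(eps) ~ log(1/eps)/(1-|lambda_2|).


lambda_2 = |1 - p01 - p10| = |1 - 0.7700 - 0.6000| = 0.3700
t_mix ~ log(1/eps)/(1 - |lambda_2|)
= log(100)/(1 - 0.3700) = 4.6052/0.6300
= 7.3098

7.3098


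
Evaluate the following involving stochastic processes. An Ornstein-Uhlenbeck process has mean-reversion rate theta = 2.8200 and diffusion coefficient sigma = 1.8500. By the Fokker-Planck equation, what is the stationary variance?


Stationary variance = sigma^2 / (2*theta)
= 1.8500^2 / (2*2.8200)
= 3.4225 / 5.6400
= 0.6068

0.6068


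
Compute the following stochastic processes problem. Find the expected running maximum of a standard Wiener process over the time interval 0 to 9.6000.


E(max B(s)) = sqrt(2t/pi)
= sqrt(2*9.6000/pi)
= sqrt(6.1115)
= 2.4722

2.4722


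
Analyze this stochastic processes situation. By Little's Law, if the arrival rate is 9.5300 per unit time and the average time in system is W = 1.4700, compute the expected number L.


Little's Law: L = lambda * W
= 9.5300 * 1.4700
= 14.0091

14.0091


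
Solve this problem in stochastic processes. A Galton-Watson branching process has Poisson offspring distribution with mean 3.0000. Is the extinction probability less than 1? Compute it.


Since mu = 3.0000 > 1, extinction prob q < 1.
Solve s = exp(mu*(s-1)) iteratively.
q = 0.0595

0.0595


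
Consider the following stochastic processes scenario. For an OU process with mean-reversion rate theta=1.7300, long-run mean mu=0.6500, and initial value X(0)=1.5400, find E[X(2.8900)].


E[X(t)] = mu + (X(0) - mu)*exp(-theta*t)
= 0.6500 + (1.5400 - 0.6500)*exp(-1.7300*2.8900)
= 0.6500 + 0.8900 * 0.0067
= 0.6560

0.6560


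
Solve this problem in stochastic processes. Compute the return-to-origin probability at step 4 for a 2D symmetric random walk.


P = C(4,2)^2 / 4^4
= 6^2 / 256
= 36 / 256
= 0.1406

0.1406


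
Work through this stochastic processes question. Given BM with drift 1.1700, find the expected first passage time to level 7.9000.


Expected first passage time = a/mu
= 7.9000/1.1700
= 6.7521

6.7521


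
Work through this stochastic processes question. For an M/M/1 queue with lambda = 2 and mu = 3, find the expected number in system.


rho = 2/3 = 0.6667
L = rho/(1-rho)
= 0.6667/0.3333
= 2.0000

2.0000


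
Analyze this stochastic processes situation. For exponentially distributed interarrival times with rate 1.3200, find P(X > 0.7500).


P(X > t) = exp(-lambda * t)
= exp(-1.3200 * 0.7500)
= exp(-0.9900) = 0.3716

0.3716


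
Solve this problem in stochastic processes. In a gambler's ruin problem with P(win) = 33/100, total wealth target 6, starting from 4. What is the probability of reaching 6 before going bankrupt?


Gambler's ruin formula:
r = q/p = 0.6700/0.3300 = 2.0303
P(win) = (1 - r^i)/(1 - r^N)
= (1 - 2.0303^4)/(1 - 2.0303^6)
= 0.2316

0.2316


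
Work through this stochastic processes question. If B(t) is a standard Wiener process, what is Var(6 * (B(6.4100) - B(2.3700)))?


Var(alpha*(B(t)-B(s))) = alpha^2 * (t-s)
= 6^2 * (6.4100 - 2.3700)
= 36 * 4.0400
= 145.4400

145.4400


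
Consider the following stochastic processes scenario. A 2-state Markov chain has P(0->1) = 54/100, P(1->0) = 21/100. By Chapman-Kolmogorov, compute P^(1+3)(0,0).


P^4 = P^1 * P^3
Computing via matrix multiplication of the transition matrix.
Entry (0,0) of P^4 = 0.2828

0.2828


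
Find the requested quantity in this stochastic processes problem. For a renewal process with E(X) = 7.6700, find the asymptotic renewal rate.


Long-run renewal rate = 1/E(X)
= 1/7.6700
= 0.1304

0.1304


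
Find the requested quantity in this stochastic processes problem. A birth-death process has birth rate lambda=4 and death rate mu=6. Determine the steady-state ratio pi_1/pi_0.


For birth-death process, pi_n/pi_0 = (lambda/mu)^n
= (4/6)^1
= 0.6667

0.6667


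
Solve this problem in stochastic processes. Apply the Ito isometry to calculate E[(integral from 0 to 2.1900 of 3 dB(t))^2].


By Ito isometry: E[(int f dB)^2] = int f^2 dt
= 3^2 * 2.1900
= 9 * 2.1900 = 19.7100

19.7100


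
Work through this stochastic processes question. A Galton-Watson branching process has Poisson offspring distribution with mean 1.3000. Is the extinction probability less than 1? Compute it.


Since mu = 1.3000 > 1, extinction prob q < 1.
Solve s = exp(mu*(s-1)) iteratively.
q = 0.5770

0.5770


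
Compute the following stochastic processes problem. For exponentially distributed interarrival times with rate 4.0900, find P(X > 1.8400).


P(X > t) = exp(-lambda * t)
= exp(-4.0900 * 1.8400)
= exp(-7.5256) = 5.3911e-04

5.3911e-04


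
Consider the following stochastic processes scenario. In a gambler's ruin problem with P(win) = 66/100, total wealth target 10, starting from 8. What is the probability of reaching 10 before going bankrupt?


Gambler's ruin formula:
r = q/p = 0.3400/0.6600 = 0.5152
P(win) = (1 - r^i)/(1 - r^N)
= (1 - 0.5152^8)/(1 - 0.5152^10)
= 0.9964

0.9964


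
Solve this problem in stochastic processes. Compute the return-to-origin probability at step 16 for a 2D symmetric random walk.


P = C(16,8)^2 / 4^16
= 12870^2 / 4294967296
= 165636900 / 4294967296
= 0.0386

0.0386


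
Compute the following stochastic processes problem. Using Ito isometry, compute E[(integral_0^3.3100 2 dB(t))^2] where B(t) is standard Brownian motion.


By Ito isometry: E[(int f dB)^2] = int f^2 dt
= 2^2 * 3.3100
= 4 * 3.3100 = 13.2400

13.2400


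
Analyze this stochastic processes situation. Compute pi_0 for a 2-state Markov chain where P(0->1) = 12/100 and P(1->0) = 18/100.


Stationary distribution: pi_0 = p10/(p01+p10), pi_1 = p01/(p01+p10)
p01 = 0.1200, p10 = 0.1800
pi_0 = 0.6000

0.6000


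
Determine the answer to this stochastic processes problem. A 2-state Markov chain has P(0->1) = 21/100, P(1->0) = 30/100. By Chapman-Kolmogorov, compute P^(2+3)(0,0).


P^5 = P^2 * P^3
Computing via matrix multiplication of the transition matrix.
Entry (0,0) of P^5 = 0.5999

0.5999


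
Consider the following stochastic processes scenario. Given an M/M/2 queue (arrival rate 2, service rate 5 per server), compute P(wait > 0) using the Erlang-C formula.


a = lambda/mu = 0.4000
rho = a/c = 0.2000
Erlang-C formula applied:
C(c,a) = 0.0667

0.0667


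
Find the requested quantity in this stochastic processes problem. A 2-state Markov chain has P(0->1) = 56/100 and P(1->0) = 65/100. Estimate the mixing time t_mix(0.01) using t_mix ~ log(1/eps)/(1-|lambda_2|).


lambda_2 = |1 - p01 - p10| = |1 - 0.5600 - 0.6500| = 0.2100
t_mix ~ log(1/eps)/(1 - |lambda_2|)
= log(100)/(1 - 0.2100) = 4.6052/0.7900
= 5.8293

5.8293


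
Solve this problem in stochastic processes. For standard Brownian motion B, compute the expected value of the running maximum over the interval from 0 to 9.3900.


E(max B(s)) = sqrt(2t/pi)
= sqrt(2*9.3900/pi)
= sqrt(5.9779)
= 2.4450

2.4450


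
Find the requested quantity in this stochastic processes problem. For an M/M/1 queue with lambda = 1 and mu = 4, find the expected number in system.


rho = 1/4 = 0.2500
L = rho/(1-rho)
= 0.2500/0.7500
= 0.3333

0.3333


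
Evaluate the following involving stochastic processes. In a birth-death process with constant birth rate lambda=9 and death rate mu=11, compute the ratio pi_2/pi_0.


For birth-death process, pi_n/pi_0 = (lambda/mu)^n
= (9/11)^2
= 0.6694

0.6694


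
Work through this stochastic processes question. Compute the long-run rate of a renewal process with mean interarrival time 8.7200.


Long-run renewal rate = 1/E(X)
= 1/8.7200
= 0.1147

0.1147


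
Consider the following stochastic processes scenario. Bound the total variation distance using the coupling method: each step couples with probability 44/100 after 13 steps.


TV distance bound <= (1-delta)^n
= (1 - 0.4400)^13
= 0.5600^13
= 5.3265e-04

5.3265e-04


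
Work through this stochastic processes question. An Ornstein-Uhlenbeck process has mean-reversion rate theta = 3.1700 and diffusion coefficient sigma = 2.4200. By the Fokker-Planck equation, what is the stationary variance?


Stationary variance = sigma^2 / (2*theta)
= 2.4200^2 / (2*3.1700)
= 5.8564 / 6.3400
= 0.9237

0.9237


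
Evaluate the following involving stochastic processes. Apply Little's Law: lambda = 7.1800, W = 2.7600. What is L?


Little's Law: L = lambda * W
= 7.1800 * 2.7600
= 19.8168

19.8168


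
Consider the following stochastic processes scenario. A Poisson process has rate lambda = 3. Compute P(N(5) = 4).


P(N(t)=k) = (lambda*t)^k * exp(-lambda*t) / k!
lambda*t = 15
= 15^4 * exp(-15) / 4!
= 50625 * 3.0590e-07 / 24
= 6.4526e-04

6.4526e-04


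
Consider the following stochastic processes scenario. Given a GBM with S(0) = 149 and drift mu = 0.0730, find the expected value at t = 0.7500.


E[S(t)] = S(0) * exp(mu * t)
= 149 * exp(0.0730 * 0.7500)
= 149 * 1.0563
= 157.3852

157.3852


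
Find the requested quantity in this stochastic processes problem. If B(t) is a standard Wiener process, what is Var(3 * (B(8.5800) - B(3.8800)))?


Var(alpha*(B(t)-B(s))) = alpha^2 * (t-s)
= 3^2 * (8.5800 - 3.8800)
= 9 * 4.7000
= 42.3000

42.3000


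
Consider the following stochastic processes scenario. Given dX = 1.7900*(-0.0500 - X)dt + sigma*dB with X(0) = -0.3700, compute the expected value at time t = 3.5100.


E[X(t)] = mu + (X(0) - mu)*exp(-theta*t)
= -0.0500 + (-0.3700 - -0.0500)*exp(-1.7900*3.5100)
= -0.0500 + -0.3200 * 0.0019
= -0.0506

-0.0506


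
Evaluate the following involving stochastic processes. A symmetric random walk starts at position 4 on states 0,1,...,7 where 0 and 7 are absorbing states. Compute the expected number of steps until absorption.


For symmetric RW on 0,...,N with absorbing barriers, E(i) = i*(N-i)
E(4) = 4 * 3 = 12

12


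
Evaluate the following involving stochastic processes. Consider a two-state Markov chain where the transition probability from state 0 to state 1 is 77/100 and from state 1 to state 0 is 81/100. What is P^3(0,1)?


Computing P^3 by matrix multiplication.
P = [[0.2300, 0.7700], [0.8100, 0.1900]]
After raising P to the power 3:
P^3(0,1) = 0.5824

0.5824


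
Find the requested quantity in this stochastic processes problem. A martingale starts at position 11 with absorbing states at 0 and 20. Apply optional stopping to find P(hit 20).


By optional stopping theorem: E(M at tau) = M(0) = 11
P(hit 20)*20 + P(hit 0)*0 = 11
P(hit 20) = (11 - 0)/(20 - 0) = 11/20 = 0.5500

0.5500


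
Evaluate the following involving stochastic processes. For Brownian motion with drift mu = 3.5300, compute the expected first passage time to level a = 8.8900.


Expected first passage time = a/mu
= 8.8900/3.5300
= 2.5184

2.5184


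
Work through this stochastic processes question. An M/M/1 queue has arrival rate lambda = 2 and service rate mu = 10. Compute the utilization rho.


rho = lambda/mu
= 2/10
= 0.2000

0.2000


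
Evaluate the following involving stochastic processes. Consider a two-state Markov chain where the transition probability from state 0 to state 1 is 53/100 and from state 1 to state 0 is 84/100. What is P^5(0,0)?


Computing P^5 by matrix multiplication.
P = [[0.4700, 0.5300], [0.8400, 0.1600]]
After raising P to the power 5:
P^5(0,0) = 0.6105

0.6105


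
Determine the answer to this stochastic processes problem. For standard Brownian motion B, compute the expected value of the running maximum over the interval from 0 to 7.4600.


E(max B(s)) = sqrt(2t/pi)
= sqrt(2*7.4600/pi)
= sqrt(4.7492)
= 2.1793

2.1793


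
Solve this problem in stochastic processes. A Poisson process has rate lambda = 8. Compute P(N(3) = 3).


P(N(t)=k) = (lambda*t)^k * exp(-lambda*t) / k!
lambda*t = 24
= 24^3 * exp(-24) / 3!
= 13824 * 3.7751e-11 / 6
= 8.6979e-08

8.6979e-08


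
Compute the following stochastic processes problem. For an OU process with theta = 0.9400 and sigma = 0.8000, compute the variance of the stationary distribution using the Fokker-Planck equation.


Stationary variance = sigma^2 / (2*theta)
= 0.8000^2 / (2*0.9400)
= 0.6400 / 1.8800
= 0.3404

0.3404


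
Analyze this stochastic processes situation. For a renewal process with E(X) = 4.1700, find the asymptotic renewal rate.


Long-run renewal rate = 1/E(X)
= 1/4.1700
= 0.2398

0.2398


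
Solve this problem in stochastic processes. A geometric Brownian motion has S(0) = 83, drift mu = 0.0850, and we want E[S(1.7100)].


E[S(t)] = S(0) * exp(mu * t)
= 83 * exp(0.0850 * 1.7100)
= 83 * 1.1564
= 95.9849

95.9849


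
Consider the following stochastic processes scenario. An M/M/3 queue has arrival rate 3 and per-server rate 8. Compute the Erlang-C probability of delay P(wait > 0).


a = lambda/mu = 0.3750
rho = a/c = 0.1250
Erlang-C formula applied:
C(c,a) = 0.0069

0.0069


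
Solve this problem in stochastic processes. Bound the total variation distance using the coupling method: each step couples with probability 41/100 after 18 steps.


TV distance bound <= (1-delta)^n
= (1 - 0.4100)^18
= 0.5900^18
= 7.5047e-05

7.5047e-05


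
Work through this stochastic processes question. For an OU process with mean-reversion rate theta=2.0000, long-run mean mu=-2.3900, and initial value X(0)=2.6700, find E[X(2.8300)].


E[X(t)] = mu + (X(0) - mu)*exp(-theta*t)
= -2.3900 + (2.6700 - -2.3900)*exp(-2.0000*2.8300)
= -2.3900 + 5.0600 * 0.0035
= -2.3724

-2.3724


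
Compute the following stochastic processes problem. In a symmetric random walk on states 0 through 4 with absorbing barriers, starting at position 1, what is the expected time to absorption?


For symmetric RW on 0,...,N with absorbing barriers, E(i) = i*(N-i)
E(1) = 1 * 3 = 3

3


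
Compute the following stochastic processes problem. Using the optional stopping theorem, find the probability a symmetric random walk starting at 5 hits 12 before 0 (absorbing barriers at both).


By optional stopping theorem: E(M at tau) = M(0) = 5
P(hit 12)*12 + P(hit 0)*0 = 5
P(hit 12) = (5 - 0)/(12 - 0) = 5/12 = 0.4167

0.4167


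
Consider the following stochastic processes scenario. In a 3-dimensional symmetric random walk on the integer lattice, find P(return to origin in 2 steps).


P(return in 2 steps) = P(reverse first step) = 1/(2d)
= 1/6
= 0.1667

0.1667


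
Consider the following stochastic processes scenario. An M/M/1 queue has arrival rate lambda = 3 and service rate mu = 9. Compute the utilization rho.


rho = lambda/mu
= 3/9
= 0.3333

0.3333


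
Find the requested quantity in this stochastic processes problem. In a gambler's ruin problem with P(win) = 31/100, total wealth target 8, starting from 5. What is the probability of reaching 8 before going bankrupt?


Gambler's ruin formula:
r = q/p = 0.6900/0.3100 = 2.2258
P(win) = (1 - r^i)/(1 - r^N)
= (1 - 2.2258^5)/(1 - 2.2258^8)
= 0.0892

0.0892


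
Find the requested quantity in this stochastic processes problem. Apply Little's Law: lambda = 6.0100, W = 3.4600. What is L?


Little's Law: L = lambda * W
= 6.0100 * 3.4600
= 20.7946

20.7946


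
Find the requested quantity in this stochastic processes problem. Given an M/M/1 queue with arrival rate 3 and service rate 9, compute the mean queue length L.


rho = 3/9 = 0.3333
L = rho/(1-rho)
= 0.3333/0.6667
= 0.5000

0.5000


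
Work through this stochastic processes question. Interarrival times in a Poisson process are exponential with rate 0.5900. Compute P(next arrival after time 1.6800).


P(X > t) = exp(-lambda * t)
= exp(-0.5900 * 1.6800)
= exp(-0.9912) = 0.3711

0.3711


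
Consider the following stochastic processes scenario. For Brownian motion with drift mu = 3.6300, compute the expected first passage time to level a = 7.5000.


Expected first passage time = a/mu
= 7.5000/3.6300
= 2.0661

2.0661


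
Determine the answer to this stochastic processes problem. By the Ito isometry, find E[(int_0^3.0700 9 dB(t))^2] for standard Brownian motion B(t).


By Ito isometry: E[(int f dB)^2] = int f^2 dt
= 9^2 * 3.0700
= 81 * 3.0700 = 248.6700

248.6700


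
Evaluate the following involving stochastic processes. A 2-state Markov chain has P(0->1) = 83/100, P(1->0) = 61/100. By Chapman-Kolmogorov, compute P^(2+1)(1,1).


P^3 = P^2 * P^1
Computing via matrix multiplication of the transition matrix.
Entry (1,1) of P^3 = 0.5403

0.5403


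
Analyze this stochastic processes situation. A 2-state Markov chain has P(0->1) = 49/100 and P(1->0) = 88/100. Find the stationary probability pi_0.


Stationary distribution: pi_0 = p10/(p01+p10), pi_1 = p01/(p01+p10)
p01 = 0.4900, p10 = 0.8800
pi_0 = 0.6423

0.6423


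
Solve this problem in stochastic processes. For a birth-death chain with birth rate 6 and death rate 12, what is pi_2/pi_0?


For birth-death process, pi_n/pi_0 = (lambda/mu)^n
= (6/12)^2
= 0.2500

0.2500


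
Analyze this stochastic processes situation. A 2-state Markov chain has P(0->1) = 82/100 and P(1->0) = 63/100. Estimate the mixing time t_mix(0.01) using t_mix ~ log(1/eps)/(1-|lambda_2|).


lambda_2 = |1 - p01 - p10| = |1 - 0.8200 - 0.6300| = 0.4500
t_mix ~ log(1/eps)/(1 - |lambda_2|)
= log(100)/(1 - 0.4500) = 4.6052/0.5500
= 8.3730

8.3730


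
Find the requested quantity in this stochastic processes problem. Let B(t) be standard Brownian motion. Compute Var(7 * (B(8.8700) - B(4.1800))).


Var(alpha*(B(t)-B(s))) = alpha^2 * (t-s)
= 7^2 * (8.8700 - 4.1800)
= 49 * 4.6900
= 229.8100

229.8100


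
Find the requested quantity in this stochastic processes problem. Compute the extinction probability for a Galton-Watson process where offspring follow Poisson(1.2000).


Since mu = 1.2000 > 1, extinction prob q < 1.
Solve s = exp(mu*(s-1)) iteratively.
q = 0.6863

0.6863


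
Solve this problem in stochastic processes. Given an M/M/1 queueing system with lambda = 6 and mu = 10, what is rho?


rho = lambda/mu
= 6/10
= 0.6000

0.6000


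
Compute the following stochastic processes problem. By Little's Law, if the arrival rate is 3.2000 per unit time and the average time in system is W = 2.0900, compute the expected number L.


Little's Law: L = lambda * W
= 3.2000 * 2.0900
= 6.6880

6.6880


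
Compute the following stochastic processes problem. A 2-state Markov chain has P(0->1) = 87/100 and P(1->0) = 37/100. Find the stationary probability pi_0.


Stationary distribution: pi_0 = p10/(p01+p10), pi_1 = p01/(p01+p10)
p01 = 0.8700, p10 = 0.3700
pi_0 = 0.2984

0.2984


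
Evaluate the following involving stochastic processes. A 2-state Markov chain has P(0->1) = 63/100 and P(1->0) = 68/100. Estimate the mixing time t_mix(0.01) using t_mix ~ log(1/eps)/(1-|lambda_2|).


lambda_2 = |1 - p01 - p10| = |1 - 0.6300 - 0.6800| = 0.3100
t_mix ~ log(1/eps)/(1 - |lambda_2|)
= log(100)/(1 - 0.3100) = 4.6052/0.6900
= 6.6742

6.6742


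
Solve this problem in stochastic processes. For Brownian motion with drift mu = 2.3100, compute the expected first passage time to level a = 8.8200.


Expected first passage time = a/mu
= 8.8200/2.3100
= 3.8182

3.8182


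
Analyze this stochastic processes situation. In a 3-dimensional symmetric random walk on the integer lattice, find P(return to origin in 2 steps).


P(return in 2 steps) = P(reverse first step) = 1/(2d)
= 1/6
= 0.1667

0.1667


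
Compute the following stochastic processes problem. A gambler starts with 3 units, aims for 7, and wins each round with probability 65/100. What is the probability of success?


Gambler's ruin formula:
r = q/p = 0.3500/0.6500 = 0.5385
P(win) = (1 - r^i)/(1 - r^N)
= (1 - 0.5385^3)/(1 - 0.5385^7)
= 0.8551

0.8551


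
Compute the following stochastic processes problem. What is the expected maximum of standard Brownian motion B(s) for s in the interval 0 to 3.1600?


E(max B(s)) = sqrt(2t/pi)
= sqrt(2*3.1600/pi)
= sqrt(2.0117)
= 1.4184

1.4184


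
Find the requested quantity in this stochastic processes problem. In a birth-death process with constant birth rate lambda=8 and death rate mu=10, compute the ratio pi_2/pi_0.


For birth-death process, pi_n/pi_0 = (lambda/mu)^n
= (8/10)^2
= 0.6400

0.6400


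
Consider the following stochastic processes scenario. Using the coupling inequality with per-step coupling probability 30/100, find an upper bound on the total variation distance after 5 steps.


TV distance bound <= (1-delta)^n
= (1 - 0.3000)^5
= 0.7000^5
= 0.1681

0.1681


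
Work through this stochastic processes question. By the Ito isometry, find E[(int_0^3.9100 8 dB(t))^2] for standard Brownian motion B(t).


By Ito isometry: E[(int f dB)^2] = int f^2 dt
= 8^2 * 3.9100
= 64 * 3.9100 = 250.2400

250.2400


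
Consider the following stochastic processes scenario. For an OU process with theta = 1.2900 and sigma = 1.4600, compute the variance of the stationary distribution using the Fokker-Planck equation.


Stationary variance = sigma^2 / (2*theta)
= 1.4600^2 / (2*1.2900)
= 2.1316 / 2.5800
= 0.8262

0.8262


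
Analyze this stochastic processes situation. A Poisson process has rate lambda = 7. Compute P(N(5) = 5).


P(N(t)=k) = (lambda*t)^k * exp(-lambda*t) / k!
lambda*t = 35
= 35^5 * exp(-35) / 5!
= 52521875 * 6.3051e-16 / 120
= 2.7596e-10

2.7596e-10


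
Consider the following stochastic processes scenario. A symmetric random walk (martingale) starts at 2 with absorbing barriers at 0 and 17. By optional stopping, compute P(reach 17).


By optional stopping theorem: E(M at tau) = M(0) = 2
P(hit 17)*17 + P(hit 0)*0 = 2
P(hit 17) = (2 - 0)/(17 - 0) = 2/17 = 0.1176

0.1176


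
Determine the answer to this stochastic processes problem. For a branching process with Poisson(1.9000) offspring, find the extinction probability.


Since mu = 1.9000 > 1, extinction prob q < 1.
Solve s = exp(mu*(s-1)) iteratively.
q = 0.2328

0.2328


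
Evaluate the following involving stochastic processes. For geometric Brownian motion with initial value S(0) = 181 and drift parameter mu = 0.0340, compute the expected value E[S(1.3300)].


E[S(t)] = S(0) * exp(mu * t)
= 181 * exp(0.0340 * 1.3300)
= 181 * 1.0463
= 189.3727

189.3727


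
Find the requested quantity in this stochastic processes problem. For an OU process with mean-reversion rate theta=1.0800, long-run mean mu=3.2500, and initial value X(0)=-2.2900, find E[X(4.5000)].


E[X(t)] = mu + (X(0) - mu)*exp(-theta*t)
= 3.2500 + (-2.2900 - 3.2500)*exp(-1.0800*4.5000)
= 3.2500 + -5.5400 * 0.0078
= 3.2071

3.2071


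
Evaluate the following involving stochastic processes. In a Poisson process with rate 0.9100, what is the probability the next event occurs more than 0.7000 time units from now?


P(X > t) = exp(-lambda * t)
= exp(-0.9100 * 0.7000)
= exp(-0.6370) = 0.5289

0.5289


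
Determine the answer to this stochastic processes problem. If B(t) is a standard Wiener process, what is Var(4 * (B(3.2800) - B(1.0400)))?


Var(alpha*(B(t)-B(s))) = alpha^2 * (t-s)
= 4^2 * (3.2800 - 1.0400)
= 16 * 2.2400
= 35.8400

35.8400


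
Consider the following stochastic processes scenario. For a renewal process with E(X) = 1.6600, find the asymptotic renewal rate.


Long-run renewal rate = 1/E(X)
= 1/1.6600
= 0.6024

0.6024


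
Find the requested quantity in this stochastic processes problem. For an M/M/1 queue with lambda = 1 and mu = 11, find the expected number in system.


rho = 1/11 = 0.0909
L = rho/(1-rho)
= 0.0909/0.9091
= 0.1000

0.1000


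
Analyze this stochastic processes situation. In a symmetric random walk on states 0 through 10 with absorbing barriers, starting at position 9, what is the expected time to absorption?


For symmetric RW on 0,...,N with absorbing barriers, E(i) = i*(N-i)
E(9) = 9 * 1 = 9

9


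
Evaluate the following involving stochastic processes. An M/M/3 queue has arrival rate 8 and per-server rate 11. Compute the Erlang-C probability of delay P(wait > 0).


a = lambda/mu = 0.7273
rho = a/c = 0.2424
Erlang-C formula applied:
C(c,a) = 0.0408

0.0408


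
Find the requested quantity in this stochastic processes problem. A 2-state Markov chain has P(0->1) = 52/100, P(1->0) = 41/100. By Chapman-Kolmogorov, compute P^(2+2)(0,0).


P^4 = P^2 * P^2
Computing via matrix multiplication of the transition matrix.
Entry (0,0) of P^4 = 0.4409

0.4409


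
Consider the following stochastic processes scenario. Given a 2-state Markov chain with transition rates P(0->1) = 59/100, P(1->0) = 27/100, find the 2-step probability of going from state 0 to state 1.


Computing P^2 by matrix multiplication.
P = [[0.4100, 0.5900], [0.2700, 0.7300]]
After raising P to the power 2:
P^2(0,1) = 0.6726

0.6726


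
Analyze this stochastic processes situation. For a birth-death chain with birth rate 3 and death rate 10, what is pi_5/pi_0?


For birth-death process, pi_n/pi_0 = (lambda/mu)^n
= (3/10)^5
= 0.0024

0.0024


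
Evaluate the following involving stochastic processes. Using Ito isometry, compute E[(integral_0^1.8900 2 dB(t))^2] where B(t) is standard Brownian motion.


By Ito isometry: E[(int f dB)^2] = int f^2 dt
= 2^2 * 1.8900
= 4 * 1.8900 = 7.5600

7.5600


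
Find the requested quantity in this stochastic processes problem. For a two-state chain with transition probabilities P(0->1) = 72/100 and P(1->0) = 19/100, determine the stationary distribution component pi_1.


Stationary distribution: pi_0 = p10/(p01+p10), pi_1 = p01/(p01+p10)
p01 = 0.7200, p10 = 0.1900
pi_1 = 0.7912

0.7912


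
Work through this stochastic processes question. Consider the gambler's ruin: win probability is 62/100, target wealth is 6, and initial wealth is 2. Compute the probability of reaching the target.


Gambler's ruin formula:
r = q/p = 0.3800/0.6200 = 0.6129
P(win) = (1 - r^i)/(1 - r^N)
= (1 - 0.6129^2)/(1 - 0.6129^6)
= 0.6593

0.6593


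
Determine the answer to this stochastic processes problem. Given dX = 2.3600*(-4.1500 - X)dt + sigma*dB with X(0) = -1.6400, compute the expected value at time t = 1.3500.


E[X(t)] = mu + (X(0) - mu)*exp(-theta*t)
= -4.1500 + (-1.6400 - -4.1500)*exp(-2.3600*1.3500)
= -4.1500 + 2.5100 * 0.0413
= -4.0462

-4.0462


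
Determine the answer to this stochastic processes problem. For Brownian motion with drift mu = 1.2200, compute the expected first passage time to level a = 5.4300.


Expected first passage time = a/mu
= 5.4300/1.2200
= 4.4508

4.4508


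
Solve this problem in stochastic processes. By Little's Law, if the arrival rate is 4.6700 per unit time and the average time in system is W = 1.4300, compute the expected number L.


Little's Law: L = lambda * W
= 4.6700 * 1.4300
= 6.6781

6.6781


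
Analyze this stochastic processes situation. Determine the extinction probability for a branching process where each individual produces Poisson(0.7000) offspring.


Since mu = 0.7000 <= 1, extinction probability = 1.

1.0000


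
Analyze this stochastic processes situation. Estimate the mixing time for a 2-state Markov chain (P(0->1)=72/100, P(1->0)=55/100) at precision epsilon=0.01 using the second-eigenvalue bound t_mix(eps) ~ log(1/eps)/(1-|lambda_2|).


lambda_2 = |1 - p01 - p10| = |1 - 0.7200 - 0.5500| = 0.2700
t_mix ~ log(1/eps)/(1 - |lambda_2|)
= log(100)/(1 - 0.2700) = 4.6052/0.7300
= 6.3085

6.3085


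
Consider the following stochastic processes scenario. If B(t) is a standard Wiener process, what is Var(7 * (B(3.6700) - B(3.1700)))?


Var(alpha*(B(t)-B(s))) = alpha^2 * (t-s)
= 7^2 * (3.6700 - 3.1700)
= 49 * 0.5000
= 24.5000

24.5000


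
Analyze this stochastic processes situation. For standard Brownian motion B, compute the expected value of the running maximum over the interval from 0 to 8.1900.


E(max B(s)) = sqrt(2t/pi)
= sqrt(2*8.1900/pi)
= sqrt(5.2139)
= 2.2834

2.2834


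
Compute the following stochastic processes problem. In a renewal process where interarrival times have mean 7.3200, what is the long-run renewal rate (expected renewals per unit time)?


Long-run renewal rate = 1/E(X)
= 1/7.3200
= 0.1366

0.1366


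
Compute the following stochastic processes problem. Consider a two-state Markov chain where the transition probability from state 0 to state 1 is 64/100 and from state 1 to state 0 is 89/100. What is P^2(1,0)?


Computing P^2 by matrix multiplication.
P = [[0.3600, 0.6400], [0.8900, 0.1100]]
After raising P to the power 2:
P^2(1,0) = 0.4183

0.4183


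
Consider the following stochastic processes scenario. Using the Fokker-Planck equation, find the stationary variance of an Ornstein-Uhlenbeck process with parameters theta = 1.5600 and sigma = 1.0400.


Stationary variance = sigma^2 / (2*theta)
= 1.0400^2 / (2*1.5600)
= 1.0816 / 3.1200
= 0.3467

0.3467


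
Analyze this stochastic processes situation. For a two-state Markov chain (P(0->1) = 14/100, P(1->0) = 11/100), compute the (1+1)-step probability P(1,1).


P^2 = P^1 * P^1
Computing via matrix multiplication of the transition matrix.
Entry (1,1) of P^2 = 0.8075

0.8075


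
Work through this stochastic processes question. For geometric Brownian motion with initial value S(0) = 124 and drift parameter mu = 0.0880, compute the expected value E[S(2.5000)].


E[S(t)] = S(0) * exp(mu * t)
= 124 * exp(0.0880 * 2.5000)
= 124 * 1.2461
= 154.5135

154.5135


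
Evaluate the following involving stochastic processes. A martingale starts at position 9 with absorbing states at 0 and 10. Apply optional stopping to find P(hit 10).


By optional stopping theorem: E(M at tau) = M(0) = 9
P(hit 10)*10 + P(hit 0)*0 = 9
P(hit 10) = (9 - 0)/(10 - 0) = 9/10 = 0.9000

0.9000


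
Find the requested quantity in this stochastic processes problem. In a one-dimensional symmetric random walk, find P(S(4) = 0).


P(S(4) = 0) = C(4,2) / 4^2
= 6 / 16
= 0.3750

0.3750


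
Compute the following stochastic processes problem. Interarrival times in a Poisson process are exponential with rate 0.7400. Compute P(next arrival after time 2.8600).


P(X > t) = exp(-lambda * t)
= exp(-0.7400 * 2.8600)
= exp(-2.1164) = 0.1205

0.1205


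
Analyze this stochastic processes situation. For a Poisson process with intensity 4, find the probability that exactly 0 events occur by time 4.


P(N(t)=k) = (lambda*t)^k * exp(-lambda*t) / k!
lambda*t = 16
= 16^0 * exp(-16) / 0!
= 1 * 1.1254e-07 / 1
= 1.1254e-07

1.1254e-07


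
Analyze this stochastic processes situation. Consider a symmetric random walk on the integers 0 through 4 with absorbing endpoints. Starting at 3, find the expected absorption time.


For symmetric RW on 0,...,N with absorbing barriers, E(i) = i*(N-i)
E(3) = 3 * 1 = 3

3


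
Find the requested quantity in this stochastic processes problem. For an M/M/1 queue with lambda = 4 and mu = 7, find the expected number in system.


rho = 4/7 = 0.5714
L = rho/(1-rho)
= 0.5714/0.4286
= 1.3333

1.3333


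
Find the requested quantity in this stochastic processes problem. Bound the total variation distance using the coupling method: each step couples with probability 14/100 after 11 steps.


TV distance bound <= (1-delta)^n
= (1 - 0.1400)^11
= 0.8600^11
= 0.1903

0.1903


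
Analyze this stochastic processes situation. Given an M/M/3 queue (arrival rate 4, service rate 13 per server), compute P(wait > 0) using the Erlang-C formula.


a = lambda/mu = 0.3077
rho = a/c = 0.1026
Erlang-C formula applied:
C(c,a) = 0.0040

0.0040


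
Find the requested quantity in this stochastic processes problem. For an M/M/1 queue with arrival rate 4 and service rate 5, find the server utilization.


rho = lambda/mu
= 4/5
= 0.8000

0.8000


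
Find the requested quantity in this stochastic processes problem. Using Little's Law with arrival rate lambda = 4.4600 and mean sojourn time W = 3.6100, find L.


Little's Law: L = lambda * W
= 4.4600 * 3.6100
= 16.1006

16.1006


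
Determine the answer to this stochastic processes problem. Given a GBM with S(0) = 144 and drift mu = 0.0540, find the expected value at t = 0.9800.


E[S(t)] = S(0) * exp(mu * t)
= 144 * exp(0.0540 * 0.9800)
= 144 * 1.0543
= 151.8257

151.8257


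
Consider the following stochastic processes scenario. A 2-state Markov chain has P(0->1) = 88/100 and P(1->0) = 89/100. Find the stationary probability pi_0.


Stationary distribution: pi_0 = p10/(p01+p10), pi_1 = p01/(p01+p10)
p01 = 0.8800, p10 = 0.8900
pi_0 = 0.5028

0.5028


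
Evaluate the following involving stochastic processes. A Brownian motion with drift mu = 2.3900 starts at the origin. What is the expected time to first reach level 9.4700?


Expected first passage time = a/mu
= 9.4700/2.3900
= 3.9623

3.9623


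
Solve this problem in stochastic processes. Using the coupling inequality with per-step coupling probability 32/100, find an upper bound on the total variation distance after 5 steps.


TV distance bound <= (1-delta)^n
= (1 - 0.3200)^5
= 0.6800^5
= 0.1454

0.1454


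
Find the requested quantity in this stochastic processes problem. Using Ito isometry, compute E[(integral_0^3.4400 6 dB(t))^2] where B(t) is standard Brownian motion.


By Ito isometry: E[(int f dB)^2] = int f^2 dt
= 6^2 * 3.4400
= 36 * 3.4400 = 123.8400

123.8400


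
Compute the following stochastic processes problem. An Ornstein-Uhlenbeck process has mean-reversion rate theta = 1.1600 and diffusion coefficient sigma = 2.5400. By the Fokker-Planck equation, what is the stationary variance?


Stationary variance = sigma^2 / (2*theta)
= 2.5400^2 / (2*1.1600)
= 6.4516 / 2.3200
= 2.7809

2.7809


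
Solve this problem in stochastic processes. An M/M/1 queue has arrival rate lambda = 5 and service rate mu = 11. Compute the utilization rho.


rho = lambda/mu
= 5/11
= 0.4545

0.4545


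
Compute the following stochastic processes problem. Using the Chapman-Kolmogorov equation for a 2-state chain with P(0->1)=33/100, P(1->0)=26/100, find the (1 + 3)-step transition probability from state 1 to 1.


P^4 = P^1 * P^3
Computing via matrix multiplication of the transition matrix.
Entry (1,1) of P^4 = 0.5718

0.5718


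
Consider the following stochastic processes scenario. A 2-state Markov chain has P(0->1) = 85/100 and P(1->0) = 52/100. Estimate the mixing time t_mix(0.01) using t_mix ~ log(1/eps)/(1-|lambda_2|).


lambda_2 = |1 - p01 - p10| = |1 - 0.8500 - 0.5200| = 0.3700
t_mix ~ log(1/eps)/(1 - |lambda_2|)
= log(100)/(1 - 0.3700) = 4.6052/0.6300
= 7.3098

7.3098


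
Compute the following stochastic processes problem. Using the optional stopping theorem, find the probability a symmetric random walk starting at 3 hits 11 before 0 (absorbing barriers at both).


By optional stopping theorem: E(M at tau) = M(0) = 3
P(hit 11)*11 + P(hit 0)*0 = 3
P(hit 11) = (3 - 0)/(11 - 0) = 3/11 = 0.2727

0.2727


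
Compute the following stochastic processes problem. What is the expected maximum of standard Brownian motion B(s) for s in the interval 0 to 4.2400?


E(max B(s)) = sqrt(2t/pi)
= sqrt(2*4.2400/pi)
= sqrt(2.6993)
= 1.6429

1.6429


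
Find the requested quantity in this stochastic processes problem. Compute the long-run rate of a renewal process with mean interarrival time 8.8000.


Long-run renewal rate = 1/E(X)
= 1/8.8000
= 0.1136

0.1136


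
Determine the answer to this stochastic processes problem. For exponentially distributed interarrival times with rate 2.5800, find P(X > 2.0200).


P(X > t) = exp(-lambda * t)
= exp(-2.5800 * 2.0200)
= exp(-5.2116) = 0.0055

0.0055


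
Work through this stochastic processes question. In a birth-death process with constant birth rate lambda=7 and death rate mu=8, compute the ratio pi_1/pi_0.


For birth-death process, pi_n/pi_0 = (lambda/mu)^n
= (7/8)^1
= 0.8750

0.8750


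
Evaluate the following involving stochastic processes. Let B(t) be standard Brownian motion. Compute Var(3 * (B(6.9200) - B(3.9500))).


Var(alpha*(B(t)-B(s))) = alpha^2 * (t-s)
= 3^2 * (6.9200 - 3.9500)
= 9 * 2.9700
= 26.7300

26.7300


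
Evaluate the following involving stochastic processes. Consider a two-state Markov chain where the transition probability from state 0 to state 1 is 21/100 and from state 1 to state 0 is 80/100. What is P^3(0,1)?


Computing P^3 by matrix multiplication.
P = [[0.7900, 0.2100], [0.8000, 0.2000]]
After raising P to the power 3:
P^3(0,1) = 0.2079

0.2079


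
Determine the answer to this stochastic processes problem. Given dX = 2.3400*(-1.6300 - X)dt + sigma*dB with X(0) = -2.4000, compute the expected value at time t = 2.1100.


E[X(t)] = mu + (X(0) - mu)*exp(-theta*t)
= -1.6300 + (-2.4000 - -1.6300)*exp(-2.3400*2.1100)
= -1.6300 + -0.7700 * 0.0072
= -1.6355

-1.6355


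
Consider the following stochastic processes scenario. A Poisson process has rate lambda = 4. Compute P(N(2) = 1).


P(N(t)=k) = (lambda*t)^k * exp(-lambda*t) / k!
lambda*t = 8
= 8^1 * exp(-8) / 1!
= 8 * 3.3546e-04 / 1
= 0.0027

0.0027


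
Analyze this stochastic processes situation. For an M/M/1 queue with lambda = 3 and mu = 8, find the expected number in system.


rho = 3/8 = 0.3750
L = rho/(1-rho)
= 0.3750/0.6250
= 0.6000

0.6000


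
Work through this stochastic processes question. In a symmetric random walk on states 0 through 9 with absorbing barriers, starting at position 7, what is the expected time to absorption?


For symmetric RW on 0,...,N with absorbing barriers, E(i) = i*(N-i)
E(7) = 7 * 2 = 14

14


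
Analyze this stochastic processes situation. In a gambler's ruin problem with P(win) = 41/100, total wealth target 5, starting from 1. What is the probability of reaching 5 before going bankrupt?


Gambler's ruin formula:
r = q/p = 0.5900/0.4100 = 1.4390
P(win) = (1 - r^i)/(1 - r^N)
= (1 - 1.4390^1)/(1 - 1.4390^5)
= 0.0849

0.0849


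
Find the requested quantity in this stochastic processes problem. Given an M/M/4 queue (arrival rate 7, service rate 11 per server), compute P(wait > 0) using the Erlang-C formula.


a = lambda/mu = 0.6364
rho = a/c = 0.1591
Erlang-C formula applied:
C(c,a) = 0.0043

0.0043


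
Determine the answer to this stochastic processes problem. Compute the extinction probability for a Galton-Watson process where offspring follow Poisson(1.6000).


Since mu = 1.6000 > 1, extinction prob q < 1.
Solve s = exp(mu*(s-1)) iteratively.
q = 0.3580

0.3580
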